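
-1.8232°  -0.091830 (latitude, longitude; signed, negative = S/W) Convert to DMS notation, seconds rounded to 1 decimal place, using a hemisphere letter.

Latitude is negative → S; |value| = 1.823200
Latitude: 0.823200 × 60 = 49.39200′ → 49′, remainder × 60 = 23.520″
Longitude is negative → W; |value| = 0.091830
λ: 0.091830 × 60 = 5.50980′ → 5′, remainder × 60 = 30.588″

1°49′23.5″ S, 0°05′30.6″ W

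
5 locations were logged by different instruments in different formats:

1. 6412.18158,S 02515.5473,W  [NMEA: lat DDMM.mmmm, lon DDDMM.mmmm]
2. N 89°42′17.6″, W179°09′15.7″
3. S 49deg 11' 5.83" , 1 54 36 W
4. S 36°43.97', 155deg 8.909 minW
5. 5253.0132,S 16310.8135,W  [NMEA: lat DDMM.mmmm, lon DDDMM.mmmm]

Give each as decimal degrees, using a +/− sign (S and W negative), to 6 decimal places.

1. -64.203026, -25.259122
2. 89.704889, -179.154361
3. -49.184953, -1.910000
4. -36.732833, -155.148483
5. -52.883553, -163.180225

Point 1:
  Lat: degrees = first 2 digits = 64, minutes = 12.18158; 64 + 12.18158/60 = 64.2030263
  S → negative
  Lon: degrees = first 3 digits = 25, minutes = 15.5473; 25 + 15.5473/60 = 25.2591217
  W → negative
Point 2:
  Latitude: 89° + 42/60 + 17.6/3600 = 89 + 0.700000 + 0.004889 = 89.7048889
  N → positive
  λ: 9′ + 15.7″ = 9.26167′; 179 + 9.26167/60 = 179.1543611
  W ⇒ negate
Point 3:
  φ: 49° + 11/60 + 5.83/3600 = 49 + 0.183333 + 0.001619 = 49.1849528
  S ⇒ negate
  Lon: 1 + 54/60 + 36/3600 = 1.9100000
  W → negative
Point 4:
  φ: 36 + 43.97/60 = 36.7328333
  S ⇒ negate
  λ: 8.909′ = 0.148483°; total 155.1484833
  W → negative
Point 5:
  Latitude: degrees = first 2 digits = 52, minutes = 53.0132; 52 + 53.0132/60 = 52.8835533
  S → negative
  Lon: degrees = first 3 digits = 163, minutes = 10.8135; 163 + 10.8135/60 = 163.1802250
  W → negative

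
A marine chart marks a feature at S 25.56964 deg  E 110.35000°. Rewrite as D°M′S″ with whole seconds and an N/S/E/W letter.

25°34′11″ S, 110°21′0″ E

Latitude: 0.569640° → 34.17840′; 0.17840 × 60 = 10.70″
Lon: 0.350000 × 60 = 21.00000′ → 21′, remainder × 60 = 0.00″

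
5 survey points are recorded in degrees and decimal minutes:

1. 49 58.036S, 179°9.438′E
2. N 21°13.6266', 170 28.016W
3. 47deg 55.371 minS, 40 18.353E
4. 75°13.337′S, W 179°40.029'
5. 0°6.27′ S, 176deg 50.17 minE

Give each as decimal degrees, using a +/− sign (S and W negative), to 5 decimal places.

1. -49.96727, 179.15730
2. 21.22711, -170.46693
3. -47.92285, 40.30588
4. -75.22228, -179.66715
5. -0.10450, 176.83617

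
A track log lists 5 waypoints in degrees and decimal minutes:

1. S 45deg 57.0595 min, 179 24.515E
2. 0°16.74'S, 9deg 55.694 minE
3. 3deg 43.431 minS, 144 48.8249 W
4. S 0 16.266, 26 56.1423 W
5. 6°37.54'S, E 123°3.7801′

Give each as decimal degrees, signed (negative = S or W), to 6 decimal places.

Point 1:
  Lat: 45 + 57.0595/60 = 45.9509917
  hemisphere S, so the sign is −
  Lon: 24.515′ = 0.408583°; total 179.4085833
  E ⇒ keep positive
Point 2:
  φ: 0 + 16.74/60 = 0.2790000
  S → negative
  Longitude: 9 + 55.694/60 = 9.9282333
  E → positive
Point 3:
  Latitude: 43.431′ = 0.723850°; total 3.7238500
  hemisphere S, so the sign is −
  Lon: 48.8249′ = 0.813748°; total 144.8137483
  hemisphere W, so the sign is −
Point 4:
  Lat: 0 + 16.266/60 = 0.2711000
  S → negative
  Longitude: 56.1423′ = 0.935705°; total 26.9357050
  hemisphere W, so the sign is −
Point 5:
  φ: 6 + 37.54/60 = 6.6256667
  S → negative
  λ: 123 + 3.7801/60 = 123.0630017
  E ⇒ keep positive

1. -45.950992, 179.408583
2. -0.279000, 9.928233
3. -3.723850, -144.813748
4. -0.271100, -26.935705
5. -6.625667, 123.063002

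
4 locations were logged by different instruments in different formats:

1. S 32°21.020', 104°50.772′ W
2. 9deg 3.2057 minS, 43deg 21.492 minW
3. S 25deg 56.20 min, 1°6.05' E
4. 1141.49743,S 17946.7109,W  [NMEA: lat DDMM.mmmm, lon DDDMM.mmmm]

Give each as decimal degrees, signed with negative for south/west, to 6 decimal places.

1. -32.350333, -104.846200
2. -9.053428, -43.358200
3. -25.936667, 1.100833
4. -11.691624, -179.778515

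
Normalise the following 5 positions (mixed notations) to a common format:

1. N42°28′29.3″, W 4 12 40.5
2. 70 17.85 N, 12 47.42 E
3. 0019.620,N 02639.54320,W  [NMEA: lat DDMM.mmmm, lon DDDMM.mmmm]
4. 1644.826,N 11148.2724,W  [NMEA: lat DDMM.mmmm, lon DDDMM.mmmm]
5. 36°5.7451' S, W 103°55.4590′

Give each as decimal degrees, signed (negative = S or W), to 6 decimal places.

1. 42.474806, -4.211250
2. 70.297500, 12.790333
3. 0.327000, -26.659053
4. 16.747100, -111.804540
5. -36.095752, -103.924317

Point 1:
  Latitude: 42 + 28/60 + 29.3/3600 = 42.4748056
  N → positive
  Lon: 12′ + 40.5″ = 12.67500′; 4 + 12.67500/60 = 4.2112500
  W → negative
Point 2:
  φ: 17.85′ = 0.297500°; total 70.2975000
  N → positive
  Longitude: 47.42′ = 0.790333°; total 12.7903333
  E ⇒ keep positive
Point 3:
  Latitude: degrees = first 2 digits = 0, minutes = 19.62; 0 + 19.62/60 = 0.3270000
  N → positive
  Longitude: split at 3 digits → 026° and 39.5432′; 26 + 39.5432/60 = 26.6590533
  hemisphere W, so the sign is −
Point 4:
  Lat: degrees = first 2 digits = 16, minutes = 44.826; 16 + 44.826/60 = 16.7471000
  N → positive
  λ: split at 3 digits → 111° and 48.2724′; 111 + 48.2724/60 = 111.8045400
  W ⇒ negate
Point 5:
  φ: 5.7451′ = 0.095752°; total 36.0957517
  S → negative
  Longitude: 103 + 55.459/60 = 103.9243167
  hemisphere W, so the sign is −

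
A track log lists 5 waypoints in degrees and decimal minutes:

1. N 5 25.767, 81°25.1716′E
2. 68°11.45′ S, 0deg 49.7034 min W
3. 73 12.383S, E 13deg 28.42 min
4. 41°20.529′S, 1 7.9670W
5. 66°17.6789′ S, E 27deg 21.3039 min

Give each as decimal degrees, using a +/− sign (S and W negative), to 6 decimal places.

Point 1:
  φ: 25.767′ = 0.429450°; total 5.4294500
  N ⇒ keep positive
  Longitude: 25.1716′ = 0.419527°; total 81.4195267
  E ⇒ keep positive
Point 2:
  Lat: 68 + 11.45/60 = 68.1908333
  S ⇒ negate
  Lon: 0 + 49.7034/60 = 0.8283900
  hemisphere W, so the sign is −
Point 3:
  φ: 73 + 12.383/60 = 73.2063833
  S → negative
  Lon: 13 + 28.42/60 = 13.4736667
  E ⇒ keep positive
Point 4:
  φ: 41 + 20.529/60 = 41.3421500
  S ⇒ negate
  Lon: 1 + 7.967/60 = 1.1327833
  W → negative
Point 5:
  Latitude: 17.6789′ = 0.294648°; total 66.2946483
  S → negative
  Longitude: 21.3039′ = 0.355065°; total 27.3550650
  E → positive

1. 5.429450, 81.419527
2. -68.190833, -0.828390
3. -73.206383, 13.473667
4. -41.342150, -1.132783
5. -66.294648, 27.355065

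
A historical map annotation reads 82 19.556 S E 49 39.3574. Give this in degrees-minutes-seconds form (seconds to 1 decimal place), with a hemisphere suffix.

82°19′33.4″ S, 49°39′21.4″ E

Lat: fractional minutes 0.55600 × 60 = 33.360″
λ: fractional minutes 0.35740 × 60 = 21.444″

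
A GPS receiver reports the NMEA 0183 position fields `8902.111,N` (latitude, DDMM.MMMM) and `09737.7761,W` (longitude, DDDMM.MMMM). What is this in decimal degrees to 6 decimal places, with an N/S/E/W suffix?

89.035183° N, 97.629602° W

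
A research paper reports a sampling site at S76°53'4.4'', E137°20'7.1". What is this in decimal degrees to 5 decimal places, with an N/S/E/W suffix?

76.88456° S, 137.33531° E

Lat: 53′ + 4.4″ = 53.07333′; 76 + 53.07333/60 = 76.884556
Longitude: 20′ + 7.1″ = 20.11833′; 137 + 20.11833/60 = 137.335306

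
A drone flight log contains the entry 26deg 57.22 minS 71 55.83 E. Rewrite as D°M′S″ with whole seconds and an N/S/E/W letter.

26°57′13″ S, 71°55′50″ E

Lat: fractional minutes 0.22000 × 60 = 13.20″
λ: fractional minutes 0.83000 × 60 = 49.80″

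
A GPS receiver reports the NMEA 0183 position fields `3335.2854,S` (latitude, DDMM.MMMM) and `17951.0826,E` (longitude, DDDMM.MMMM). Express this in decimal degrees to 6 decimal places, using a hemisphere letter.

Latitude: split at 2 digits → 33° and 35.2854′; 33 + 35.2854/60 = 33.5880900
Longitude: degrees = first 3 digits = 179, minutes = 51.0826; 179 + 51.0826/60 = 179.8513767

33.588090° S, 179.851377° E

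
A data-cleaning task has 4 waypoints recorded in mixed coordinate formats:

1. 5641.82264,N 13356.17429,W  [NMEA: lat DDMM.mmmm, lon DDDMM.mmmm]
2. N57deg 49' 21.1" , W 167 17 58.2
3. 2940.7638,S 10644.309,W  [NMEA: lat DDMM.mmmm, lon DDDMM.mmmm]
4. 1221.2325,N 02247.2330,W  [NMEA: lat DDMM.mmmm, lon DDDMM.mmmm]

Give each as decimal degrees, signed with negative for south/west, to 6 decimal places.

1. 56.697044, -133.936238
2. 57.822528, -167.299500
3. -29.679397, -106.738483
4. 12.353875, -22.787217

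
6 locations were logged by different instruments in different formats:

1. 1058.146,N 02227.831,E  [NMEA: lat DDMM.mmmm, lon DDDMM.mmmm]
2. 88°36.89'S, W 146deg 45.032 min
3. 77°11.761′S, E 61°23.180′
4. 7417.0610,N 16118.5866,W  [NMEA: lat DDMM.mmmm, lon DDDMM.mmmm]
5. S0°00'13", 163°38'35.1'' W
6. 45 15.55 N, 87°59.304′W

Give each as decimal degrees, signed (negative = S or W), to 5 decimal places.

1. 10.96910, 22.46385
2. -88.61483, -146.75053
3. -77.19602, 61.38633
4. 74.28435, -161.30978
5. -0.00361, -163.64308
6. 45.25917, -87.98840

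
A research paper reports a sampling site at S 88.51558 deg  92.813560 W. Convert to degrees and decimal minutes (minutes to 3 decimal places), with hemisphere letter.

88° 30.935′ S, 92° 48.814′ W

Lat: 88° + 0.515580 × 60 = 88° 30.93480′
Longitude: 92° + 0.813560 × 60 = 92° 48.81360′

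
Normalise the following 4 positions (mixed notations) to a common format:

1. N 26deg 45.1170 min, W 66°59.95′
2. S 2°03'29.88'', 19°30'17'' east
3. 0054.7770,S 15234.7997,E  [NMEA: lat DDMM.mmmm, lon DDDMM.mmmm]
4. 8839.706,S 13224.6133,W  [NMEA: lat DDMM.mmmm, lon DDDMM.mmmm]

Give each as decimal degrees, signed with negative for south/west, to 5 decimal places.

1. 26.75195, -66.99917
2. -2.05830, 19.50472
3. -0.91295, 152.58000
4. -88.66177, -132.41022

Point 1:
  Latitude: 45.117′ = 0.751950°; total 26.751950
  N ⇒ keep positive
  Longitude: 66 + 59.95/60 = 66.999167
  W → negative
Point 2:
  Latitude: 2° + 3/60 + 29.88/3600 = 2 + 0.050000 + 0.008300 = 2.058300
  S ⇒ negate
  Lon: 19 + 30/60 + 17/3600 = 19.504722
  E ⇒ keep positive
Point 3:
  φ: degrees = first 2 digits = 0, minutes = 54.777; 0 + 54.777/60 = 0.912950
  hemisphere S, so the sign is −
  Lon: split at 3 digits → 152° and 34.7997′; 152 + 34.7997/60 = 152.579995
  E ⇒ keep positive
Point 4:
  φ: split at 2 digits → 88° and 39.706′; 88 + 39.706/60 = 88.661767
  hemisphere S, so the sign is −
  λ: split at 3 digits → 132° and 24.6133′; 132 + 24.6133/60 = 132.410222
  W → negative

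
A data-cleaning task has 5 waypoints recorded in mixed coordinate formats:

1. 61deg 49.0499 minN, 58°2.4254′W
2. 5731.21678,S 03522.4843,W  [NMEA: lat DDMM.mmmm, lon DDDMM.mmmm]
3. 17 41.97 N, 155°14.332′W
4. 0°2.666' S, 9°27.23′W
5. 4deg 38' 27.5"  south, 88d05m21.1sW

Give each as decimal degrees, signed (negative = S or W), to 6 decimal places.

1. 61.817498, -58.040423
2. -57.520280, -35.374738
3. 17.699500, -155.238867
4. -0.044433, -9.453833
5. -4.640972, -88.089194

Point 1:
  Latitude: 49.0499′ = 0.817498°; total 61.8174983
  N ⇒ keep positive
  Lon: 58 + 2.4254/60 = 58.0404233
  W → negative
Point 2:
  Latitude: degrees = first 2 digits = 57, minutes = 31.21678; 57 + 31.21678/60 = 57.5202797
  S → negative
  λ: degrees = first 3 digits = 35, minutes = 22.4843; 35 + 22.4843/60 = 35.3747383
  W ⇒ negate
Point 3:
  Latitude: 41.97′ = 0.699500°; total 17.6995000
  N ⇒ keep positive
  Lon: 14.332′ = 0.238867°; total 155.2388667
  W ⇒ negate
Point 4:
  Latitude: 0 + 2.666/60 = 0.0444333
  S ⇒ negate
  λ: 9 + 27.23/60 = 9.4538333
  W → negative
Point 5:
  φ: 38′ + 27.5″ = 38.45833′; 4 + 38.45833/60 = 4.6409722
  S ⇒ negate
  λ: 5′ + 21.1″ = 5.35167′; 88 + 5.35167/60 = 88.0891944
  W ⇒ negate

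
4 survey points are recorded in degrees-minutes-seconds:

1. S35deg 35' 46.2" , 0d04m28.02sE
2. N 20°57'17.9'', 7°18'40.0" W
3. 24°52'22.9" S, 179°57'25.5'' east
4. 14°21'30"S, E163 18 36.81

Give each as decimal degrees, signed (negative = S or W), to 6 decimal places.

1. -35.596167, 0.074450
2. 20.954972, -7.311111
3. -24.873028, 179.957083
4. -14.358333, 163.310225

Point 1:
  Lat: 35 + 35/60 + 46.2/3600 = 35.5961667
  hemisphere S, so the sign is −
  λ: 0° + 4/60 + 28.02/3600 = 0 + 0.066667 + 0.007783 = 0.0744500
  E ⇒ keep positive
Point 2:
  Lat: 20 + 57/60 + 17.9/3600 = 20.9549722
  N → positive
  Longitude: 7° + 18/60 + 40/3600 = 7 + 0.300000 + 0.011111 = 7.3111111
  hemisphere W, so the sign is −
Point 3:
  Lat: 24 + 52/60 + 22.9/3600 = 24.8730278
  hemisphere S, so the sign is −
  Lon: 179° + 57/60 + 25.5/3600 = 179 + 0.950000 + 0.007083 = 179.9570833
  E → positive
Point 4:
  Lat: 21′ + 30″ = 21.50000′; 14 + 21.50000/60 = 14.3583333
  S ⇒ negate
  λ: 163 + 18/60 + 36.81/3600 = 163.3102250
  E → positive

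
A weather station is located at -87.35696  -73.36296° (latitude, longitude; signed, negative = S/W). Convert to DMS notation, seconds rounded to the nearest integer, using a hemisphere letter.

Latitude is negative → S; |value| = 87.356960
φ: 0.356960° → 21.41760′; 0.41760 × 60 = 25.06″
Longitude is negative → W; |value| = 73.362960
Lon: 0.362960 × 60 = 21.77760′ → 21′, remainder × 60 = 46.66″

87°21′25″ S, 73°21′47″ W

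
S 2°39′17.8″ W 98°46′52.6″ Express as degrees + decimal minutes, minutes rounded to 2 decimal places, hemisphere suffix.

Lat: seconds/60 = 0.29667; minutes = 39 + 0.29667 = 39.2967
Longitude: seconds/60 = 0.87667; minutes = 46 + 0.87667 = 46.8767

2° 39.30′ S, 98° 46.88′ W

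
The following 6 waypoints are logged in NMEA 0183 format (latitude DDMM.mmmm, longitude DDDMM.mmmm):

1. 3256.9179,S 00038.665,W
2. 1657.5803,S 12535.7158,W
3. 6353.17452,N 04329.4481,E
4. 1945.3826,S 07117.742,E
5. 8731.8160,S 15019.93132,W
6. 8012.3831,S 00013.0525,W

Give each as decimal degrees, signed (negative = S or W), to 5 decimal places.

Point 1:
  φ: degrees = first 2 digits = 32, minutes = 56.9179; 32 + 56.9179/60 = 32.948632
  S → negative
  Lon: split at 3 digits → 000° and 38.665′; 0 + 38.665/60 = 0.644417
  hemisphere W, so the sign is −
Point 2:
  Lat: split at 2 digits → 16° and 57.5803′; 16 + 57.5803/60 = 16.959672
  S → negative
  λ: split at 3 digits → 125° and 35.7158′; 125 + 35.7158/60 = 125.595263
  hemisphere W, so the sign is −
Point 3:
  Latitude: split at 2 digits → 63° and 53.17452′; 63 + 53.17452/60 = 63.886242
  N ⇒ keep positive
  Longitude: degrees = first 3 digits = 43, minutes = 29.4481; 43 + 29.4481/60 = 43.490802
  E ⇒ keep positive
Point 4:
  Latitude: degrees = first 2 digits = 19, minutes = 45.3826; 19 + 45.3826/60 = 19.756377
  S → negative
  Longitude: degrees = first 3 digits = 71, minutes = 17.742; 71 + 17.742/60 = 71.295700
  E ⇒ keep positive
Point 5:
  Latitude: degrees = first 2 digits = 87, minutes = 31.816; 87 + 31.816/60 = 87.530267
  hemisphere S, so the sign is −
  Longitude: degrees = first 3 digits = 150, minutes = 19.93132; 150 + 19.93132/60 = 150.332189
  W ⇒ negate
Point 6:
  Latitude: split at 2 digits → 80° and 12.3831′; 80 + 12.3831/60 = 80.206385
  S ⇒ negate
  λ: split at 3 digits → 000° and 13.0525′; 0 + 13.0525/60 = 0.217542
  W → negative

1. -32.94863, -0.64442
2. -16.95967, -125.59526
3. 63.88624, 43.49080
4. -19.75638, 71.29570
5. -87.53027, -150.33219
6. -80.20639, -0.21754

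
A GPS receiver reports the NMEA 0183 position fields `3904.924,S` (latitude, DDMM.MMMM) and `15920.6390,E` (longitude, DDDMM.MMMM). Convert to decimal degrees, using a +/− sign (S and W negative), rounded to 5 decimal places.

-39.08207, 159.34398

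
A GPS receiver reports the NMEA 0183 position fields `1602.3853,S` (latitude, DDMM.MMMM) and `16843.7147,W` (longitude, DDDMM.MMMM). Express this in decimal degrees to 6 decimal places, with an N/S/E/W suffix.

16.039755° S, 168.728578° W

Lat: degrees = first 2 digits = 16, minutes = 2.3853; 16 + 2.3853/60 = 16.0397550
Longitude: degrees = first 3 digits = 168, minutes = 43.7147; 168 + 43.7147/60 = 168.7285783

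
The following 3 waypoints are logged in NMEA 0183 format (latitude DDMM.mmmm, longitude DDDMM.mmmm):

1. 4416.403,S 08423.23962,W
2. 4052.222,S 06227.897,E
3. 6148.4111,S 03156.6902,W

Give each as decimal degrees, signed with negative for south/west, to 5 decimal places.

1. -44.27338, -84.38733
2. -40.87037, 62.46495
3. -61.80685, -31.94484

Point 1:
  Latitude: degrees = first 2 digits = 44, minutes = 16.403; 44 + 16.403/60 = 44.273383
  S ⇒ negate
  λ: split at 3 digits → 084° and 23.23962′; 84 + 23.23962/60 = 84.387327
  hemisphere W, so the sign is −
Point 2:
  φ: split at 2 digits → 40° and 52.222′; 40 + 52.222/60 = 40.870367
  hemisphere S, so the sign is −
  Lon: degrees = first 3 digits = 62, minutes = 27.897; 62 + 27.897/60 = 62.464950
  E → positive
Point 3:
  φ: split at 2 digits → 61° and 48.4111′; 61 + 48.4111/60 = 61.806852
  S → negative
  Longitude: degrees = first 3 digits = 31, minutes = 56.6902; 31 + 56.6902/60 = 31.944837
  W → negative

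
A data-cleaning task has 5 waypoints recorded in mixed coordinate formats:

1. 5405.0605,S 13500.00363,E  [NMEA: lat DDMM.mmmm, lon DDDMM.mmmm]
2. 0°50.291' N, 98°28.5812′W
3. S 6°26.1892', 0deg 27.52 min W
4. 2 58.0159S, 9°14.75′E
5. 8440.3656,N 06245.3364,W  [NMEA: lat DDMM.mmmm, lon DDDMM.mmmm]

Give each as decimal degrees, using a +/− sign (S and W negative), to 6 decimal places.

1. -54.084342, 135.000061
2. 0.838183, -98.476353
3. -6.436487, -0.458667
4. -2.966932, 9.245833
5. 84.672760, -62.755607

Point 1:
  φ: split at 2 digits → 54° and 5.0605′; 54 + 5.0605/60 = 54.0843417
  S ⇒ negate
  Lon: degrees = first 3 digits = 135, minutes = 0.00363; 135 + 0.00363/60 = 135.0000605
  E → positive
Point 2:
  φ: 50.291′ = 0.838183°; total 0.8381833
  N → positive
  Lon: 98 + 28.5812/60 = 98.4763533
  W ⇒ negate
Point 3:
  Lat: 6 + 26.1892/60 = 6.4364867
  hemisphere S, so the sign is −
  Lon: 0 + 27.52/60 = 0.4586667
  hemisphere W, so the sign is −
Point 4:
  Lat: 58.0159′ = 0.966932°; total 2.9669317
  hemisphere S, so the sign is −
  λ: 14.75′ = 0.245833°; total 9.2458333
  E → positive
Point 5:
  Latitude: split at 2 digits → 84° and 40.3656′; 84 + 40.3656/60 = 84.6727600
  N → positive
  λ: split at 3 digits → 062° and 45.3364′; 62 + 45.3364/60 = 62.7556067
  hemisphere W, so the sign is −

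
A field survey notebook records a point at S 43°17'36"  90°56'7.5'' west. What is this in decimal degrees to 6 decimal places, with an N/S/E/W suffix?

Lat: 43 + 17/60 + 36/3600 = 43.2933333
Lon: 56′ + 7.5″ = 56.12500′; 90 + 56.12500/60 = 90.9354167

43.293333° S, 90.935417° W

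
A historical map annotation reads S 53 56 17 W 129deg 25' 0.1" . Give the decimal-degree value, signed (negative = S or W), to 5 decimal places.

-53.93806, -129.41669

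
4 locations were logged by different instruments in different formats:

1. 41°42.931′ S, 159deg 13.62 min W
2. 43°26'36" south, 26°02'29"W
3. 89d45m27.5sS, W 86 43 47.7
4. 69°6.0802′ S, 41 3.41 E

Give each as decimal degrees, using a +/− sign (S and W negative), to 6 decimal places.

Point 1:
  Lat: 41 + 42.931/60 = 41.7155167
  S ⇒ negate
  Lon: 159 + 13.62/60 = 159.2270000
  W → negative
Point 2:
  φ: 43 + 26/60 + 36/3600 = 43.4433333
  S → negative
  λ: 2′ + 29″ = 2.48333′; 26 + 2.48333/60 = 26.0413889
  hemisphere W, so the sign is −
Point 3:
  φ: 89° + 45/60 + 27.5/3600 = 89 + 0.750000 + 0.007639 = 89.7576389
  S ⇒ negate
  λ: 86 + 43/60 + 47.7/3600 = 86.7299167
  W → negative
Point 4:
  Lat: 6.0802′ = 0.101337°; total 69.1013367
  S → negative
  Lon: 41 + 3.41/60 = 41.0568333
  E → positive

1. -41.715517, -159.227000
2. -43.443333, -26.041389
3. -89.757639, -86.729917
4. -69.101337, 41.056833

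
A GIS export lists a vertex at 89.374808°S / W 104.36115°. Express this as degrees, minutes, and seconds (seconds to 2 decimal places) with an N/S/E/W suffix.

89°22′29.31″ S, 104°21′40.14″ W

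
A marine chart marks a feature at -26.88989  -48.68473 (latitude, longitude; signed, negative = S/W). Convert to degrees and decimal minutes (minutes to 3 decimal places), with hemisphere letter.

26° 53.393′ S, 48° 41.084′ W

Latitude is negative → S; |value| = 26.889890
Latitude: minutes = (26.889890 − 26) × 60 = 53.39340
Longitude is negative → W; |value| = 48.684730
Lon: 48° + 0.684730 × 60 = 48° 41.08380′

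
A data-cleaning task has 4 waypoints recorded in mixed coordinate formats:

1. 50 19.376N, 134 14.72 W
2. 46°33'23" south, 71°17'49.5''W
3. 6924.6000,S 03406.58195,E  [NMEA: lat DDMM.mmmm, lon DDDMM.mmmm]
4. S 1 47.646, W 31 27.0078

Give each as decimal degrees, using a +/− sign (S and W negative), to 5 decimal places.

1. 50.32293, -134.24533
2. -46.55639, -71.29708
3. -69.41000, 34.10970
4. -1.79410, -31.45013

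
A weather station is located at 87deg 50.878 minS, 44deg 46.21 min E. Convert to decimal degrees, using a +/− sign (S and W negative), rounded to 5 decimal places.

Latitude: 87 + 50.878/60 = 87.847967
S → negative
λ: 46.21′ = 0.770167°; total 44.770167
E → positive

-87.84797, 44.77017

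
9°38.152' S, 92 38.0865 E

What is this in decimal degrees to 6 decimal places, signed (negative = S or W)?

Lat: 38.152′ = 0.635867°; total 9.6358667
S ⇒ negate
Longitude: 38.0865′ = 0.634775°; total 92.6347750
E ⇒ keep positive

-9.635867, 92.634775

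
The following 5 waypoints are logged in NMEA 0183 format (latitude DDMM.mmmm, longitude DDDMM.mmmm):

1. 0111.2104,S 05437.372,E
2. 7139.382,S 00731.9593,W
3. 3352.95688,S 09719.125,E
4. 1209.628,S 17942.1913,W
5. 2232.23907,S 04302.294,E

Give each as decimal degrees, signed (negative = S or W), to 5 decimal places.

Point 1:
  Latitude: split at 2 digits → 01° and 11.2104′; 1 + 11.2104/60 = 1.186840
  S ⇒ negate
  λ: degrees = first 3 digits = 54, minutes = 37.372; 54 + 37.372/60 = 54.622867
  E → positive
Point 2:
  φ: split at 2 digits → 71° and 39.382′; 71 + 39.382/60 = 71.656367
  hemisphere S, so the sign is −
  λ: degrees = first 3 digits = 7, minutes = 31.9593; 7 + 31.9593/60 = 7.532655
  W ⇒ negate
Point 3:
  Lat: split at 2 digits → 33° and 52.95688′; 33 + 52.95688/60 = 33.882615
  S → negative
  Longitude: degrees = first 3 digits = 97, minutes = 19.125; 97 + 19.125/60 = 97.318750
  E → positive
Point 4:
  φ: split at 2 digits → 12° and 9.628′; 12 + 9.628/60 = 12.160467
  S → negative
  Lon: degrees = first 3 digits = 179, minutes = 42.1913; 179 + 42.1913/60 = 179.703188
  W ⇒ negate
Point 5:
  φ: degrees = first 2 digits = 22, minutes = 32.23907; 22 + 32.23907/60 = 22.537318
  S ⇒ negate
  λ: split at 3 digits → 043° and 2.294′; 43 + 2.294/60 = 43.038233
  E → positive

1. -1.18684, 54.62287
2. -71.65637, -7.53266
3. -33.88261, 97.31875
4. -12.16047, -179.70319
5. -22.53732, 43.03823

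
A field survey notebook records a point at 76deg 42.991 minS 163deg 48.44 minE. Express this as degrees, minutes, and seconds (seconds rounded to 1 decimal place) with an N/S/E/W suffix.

Lat: 42.99100′ → 42′ and 0.99100 × 60 = 59.460″
λ: fractional minutes 0.44000 × 60 = 26.400″

76°42′59.5″ S, 163°48′26.4″ E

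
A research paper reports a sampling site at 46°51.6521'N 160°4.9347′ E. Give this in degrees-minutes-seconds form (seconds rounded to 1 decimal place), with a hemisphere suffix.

46°51′39.1″ N, 160°04′56.1″ E

Lat: fractional minutes 0.65210 × 60 = 39.126″
Lon: fractional minutes 0.93470 × 60 = 56.082″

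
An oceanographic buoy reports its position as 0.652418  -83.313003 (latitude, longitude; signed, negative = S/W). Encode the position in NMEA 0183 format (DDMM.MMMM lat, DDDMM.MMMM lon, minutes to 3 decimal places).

0039.145,N / 08318.780,W

Lat: minutes = (0.652418 − 0) × 60 = 39.14508
Longitude is negative → W; |value| = 83.313003
Lon: 83° + 0.313003 × 60 = 83° 18.78018′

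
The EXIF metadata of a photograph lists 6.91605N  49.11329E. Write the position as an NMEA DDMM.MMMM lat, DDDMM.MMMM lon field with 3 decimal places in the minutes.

0654.963,N / 04906.797,E

Lat: fractional part 0.916050 → 54.96300 minutes
λ: minutes = (49.113290 − 49) × 60 = 6.79740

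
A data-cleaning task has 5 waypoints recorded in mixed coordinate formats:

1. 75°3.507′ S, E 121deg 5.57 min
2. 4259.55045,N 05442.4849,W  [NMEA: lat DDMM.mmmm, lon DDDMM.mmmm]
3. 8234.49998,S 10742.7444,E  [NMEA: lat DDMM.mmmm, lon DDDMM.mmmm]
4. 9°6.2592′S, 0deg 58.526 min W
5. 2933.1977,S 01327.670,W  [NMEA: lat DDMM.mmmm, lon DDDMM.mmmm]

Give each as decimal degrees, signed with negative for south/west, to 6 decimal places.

Point 1:
  Latitude: 75 + 3.507/60 = 75.0584500
  S → negative
  Longitude: 121 + 5.57/60 = 121.0928333
  E → positive
Point 2:
  Latitude: split at 2 digits → 42° and 59.55045′; 42 + 59.55045/60 = 42.9925075
  N → positive
  Longitude: degrees = first 3 digits = 54, minutes = 42.4849; 54 + 42.4849/60 = 54.7080817
  W ⇒ negate
Point 3:
  Lat: degrees = first 2 digits = 82, minutes = 34.49998; 82 + 34.49998/60 = 82.5749997
  hemisphere S, so the sign is −
  Lon: split at 3 digits → 107° and 42.7444′; 107 + 42.7444/60 = 107.7124067
  E ⇒ keep positive
Point 4:
  Latitude: 6.2592′ = 0.104320°; total 9.1043200
  S ⇒ negate
  λ: 58.526′ = 0.975433°; total 0.9754333
  W ⇒ negate
Point 5:
  Latitude: degrees = first 2 digits = 29, minutes = 33.1977; 29 + 33.1977/60 = 29.5532950
  hemisphere S, so the sign is −
  Longitude: degrees = first 3 digits = 13, minutes = 27.67; 13 + 27.67/60 = 13.4611667
  hemisphere W, so the sign is −

1. -75.058450, 121.092833
2. 42.992508, -54.708082
3. -82.575000, 107.712407
4. -9.104320, -0.975433
5. -29.553295, -13.461167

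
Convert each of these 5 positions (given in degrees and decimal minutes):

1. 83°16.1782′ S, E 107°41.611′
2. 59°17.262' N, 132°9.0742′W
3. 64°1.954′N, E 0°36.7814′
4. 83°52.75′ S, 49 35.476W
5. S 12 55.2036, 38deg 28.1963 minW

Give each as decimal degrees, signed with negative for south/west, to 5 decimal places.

1. -83.26964, 107.69352
2. 59.28770, -132.15124
3. 64.03257, 0.61302
4. -83.87917, -49.59127
5. -12.92006, -38.46994

Point 1:
  Lat: 16.1782′ = 0.269637°; total 83.269637
  S → negative
  Lon: 41.611′ = 0.693517°; total 107.693517
  E → positive
Point 2:
  Latitude: 59 + 17.262/60 = 59.287700
  N ⇒ keep positive
  λ: 9.0742′ = 0.151237°; total 132.151237
  W ⇒ negate
Point 3:
  φ: 1.954′ = 0.032567°; total 64.032567
  N ⇒ keep positive
  Longitude: 0 + 36.7814/60 = 0.613023
  E → positive
Point 4:
  Latitude: 83 + 52.75/60 = 83.879167
  S → negative
  Lon: 35.476′ = 0.591267°; total 49.591267
  W ⇒ negate
Point 5:
  Lat: 55.2036′ = 0.920060°; total 12.920060
  S ⇒ negate
  λ: 38 + 28.1963/60 = 38.469938
  W ⇒ negate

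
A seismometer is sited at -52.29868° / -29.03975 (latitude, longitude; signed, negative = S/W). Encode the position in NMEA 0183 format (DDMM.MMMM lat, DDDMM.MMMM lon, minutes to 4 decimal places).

Latitude is negative → S; |value| = 52.298680
φ: 52° + 0.298680 × 60 = 52° 17.920800′
Longitude is negative → W; |value| = 29.039750
Longitude: fractional part 0.039750 → 2.385000 minutes

5217.9208,S / 02902.3850,W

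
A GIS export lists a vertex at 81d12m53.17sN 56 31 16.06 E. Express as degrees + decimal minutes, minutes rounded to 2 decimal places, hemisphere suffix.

Lat: seconds/60 = 0.88617; minutes = 12 + 0.88617 = 12.8862
λ: 31 + 16.06/60 = 31.2677′

81° 12.89′ N, 56° 31.27′ E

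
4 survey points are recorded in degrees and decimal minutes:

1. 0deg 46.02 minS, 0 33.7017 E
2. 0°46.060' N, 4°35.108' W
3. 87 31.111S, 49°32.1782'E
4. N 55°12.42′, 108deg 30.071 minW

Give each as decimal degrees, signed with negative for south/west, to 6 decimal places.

1. -0.767000, 0.561695
2. 0.767667, -4.585133
3. -87.518517, 49.536303
4. 55.207000, -108.501183

Point 1:
  Lat: 0 + 46.02/60 = 0.7670000
  S → negative
  λ: 0 + 33.7017/60 = 0.5616950
  E → positive
Point 2:
  Latitude: 46.06′ = 0.767667°; total 0.7676667
  N → positive
  Longitude: 35.108′ = 0.585133°; total 4.5851333
  W ⇒ negate
Point 3:
  Latitude: 31.111′ = 0.518517°; total 87.5185167
  S → negative
  Longitude: 32.1782′ = 0.536303°; total 49.5363033
  E → positive
Point 4:
  Lat: 12.42′ = 0.207000°; total 55.2070000
  N → positive
  λ: 108 + 30.071/60 = 108.5011833
  hemisphere W, so the sign is −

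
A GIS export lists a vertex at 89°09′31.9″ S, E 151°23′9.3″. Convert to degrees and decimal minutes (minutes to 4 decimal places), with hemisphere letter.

89° 9.5317′ S, 151° 23.1550′ E

φ: 9 + 31.9/60 = 9.531667′
Longitude: 23 + 9.3/60 = 23.155000′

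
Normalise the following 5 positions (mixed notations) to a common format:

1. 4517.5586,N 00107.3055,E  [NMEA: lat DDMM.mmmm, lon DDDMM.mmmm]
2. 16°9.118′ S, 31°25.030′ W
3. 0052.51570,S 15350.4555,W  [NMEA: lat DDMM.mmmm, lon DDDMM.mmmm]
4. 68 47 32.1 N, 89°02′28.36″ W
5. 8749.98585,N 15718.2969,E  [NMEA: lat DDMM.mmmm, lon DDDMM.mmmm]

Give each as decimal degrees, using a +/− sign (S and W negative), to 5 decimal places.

1. 45.29264, 1.12176
2. -16.15197, -31.41717
3. -0.87526, -153.84093
4. 68.79225, -89.04121
5. 87.83310, 157.30495

Point 1:
  Latitude: split at 2 digits → 45° and 17.5586′; 45 + 17.5586/60 = 45.292643
  N ⇒ keep positive
  λ: degrees = first 3 digits = 1, minutes = 7.3055; 1 + 7.3055/60 = 1.121758
  E → positive
Point 2:
  Latitude: 9.118′ = 0.151967°; total 16.151967
  S → negative
  Lon: 31 + 25.03/60 = 31.417167
  hemisphere W, so the sign is −
Point 3:
  Lat: split at 2 digits → 00° and 52.5157′; 0 + 52.5157/60 = 0.875262
  hemisphere S, so the sign is −
  Longitude: degrees = first 3 digits = 153, minutes = 50.4555; 153 + 50.4555/60 = 153.840925
  W ⇒ negate
Point 4:
  φ: 47′ + 32.1″ = 47.53500′; 68 + 47.53500/60 = 68.792250
  N → positive
  Longitude: 89° + 2/60 + 28.36/3600 = 89 + 0.033333 + 0.007878 = 89.041211
  hemisphere W, so the sign is −
Point 5:
  Lat: split at 2 digits → 87° and 49.98585′; 87 + 49.98585/60 = 87.833098
  N ⇒ keep positive
  Lon: degrees = first 3 digits = 157, minutes = 18.2969; 157 + 18.2969/60 = 157.304948
  E ⇒ keep positive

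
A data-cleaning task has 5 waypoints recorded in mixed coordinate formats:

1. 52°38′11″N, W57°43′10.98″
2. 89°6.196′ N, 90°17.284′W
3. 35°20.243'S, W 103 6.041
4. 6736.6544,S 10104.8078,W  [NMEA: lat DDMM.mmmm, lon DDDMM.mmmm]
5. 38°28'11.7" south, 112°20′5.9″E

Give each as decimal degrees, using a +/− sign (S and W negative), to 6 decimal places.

1. 52.636389, -57.719717
2. 89.103267, -90.288067
3. -35.337383, -103.100683
4. -67.610907, -101.080130
5. -38.469917, 112.334972

Point 1:
  Lat: 52° + 38/60 + 11/3600 = 52 + 0.633333 + 0.003056 = 52.6363889
  N → positive
  Lon: 43′ + 10.98″ = 43.18300′; 57 + 43.18300/60 = 57.7197167
  W ⇒ negate
Point 2:
  Latitude: 6.196′ = 0.103267°; total 89.1032667
  N → positive
  Longitude: 90 + 17.284/60 = 90.2880667
  hemisphere W, so the sign is −
Point 3:
  Lat: 35 + 20.243/60 = 35.3373833
  S → negative
  λ: 103 + 6.041/60 = 103.1006833
  W → negative
Point 4:
  Latitude: degrees = first 2 digits = 67, minutes = 36.6544; 67 + 36.6544/60 = 67.6109067
  hemisphere S, so the sign is −
  Lon: split at 3 digits → 101° and 4.8078′; 101 + 4.8078/60 = 101.0801300
  W ⇒ negate
Point 5:
  Latitude: 28′ + 11.7″ = 28.19500′; 38 + 28.19500/60 = 38.4699167
  S → negative
  Lon: 112 + 20/60 + 5.9/3600 = 112.3349722
  E ⇒ keep positive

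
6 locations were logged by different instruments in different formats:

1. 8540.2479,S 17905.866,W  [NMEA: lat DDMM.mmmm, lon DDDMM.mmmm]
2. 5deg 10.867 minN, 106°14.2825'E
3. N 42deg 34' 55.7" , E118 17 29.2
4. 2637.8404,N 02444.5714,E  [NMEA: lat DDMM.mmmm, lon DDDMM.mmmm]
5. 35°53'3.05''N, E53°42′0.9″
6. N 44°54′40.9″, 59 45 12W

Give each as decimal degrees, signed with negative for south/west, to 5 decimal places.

1. -85.67080, -179.09777
2. 5.18112, 106.23804
3. 42.58214, 118.29144
4. 26.63067, 24.74286
5. 35.88418, 53.70025
6. 44.91136, -59.75333

Point 1:
  φ: degrees = first 2 digits = 85, minutes = 40.2479; 85 + 40.2479/60 = 85.670798
  hemisphere S, so the sign is −
  Longitude: split at 3 digits → 179° and 5.866′; 179 + 5.866/60 = 179.097767
  W ⇒ negate
Point 2:
  Lat: 10.867′ = 0.181117°; total 5.181117
  N → positive
  Longitude: 14.2825′ = 0.238042°; total 106.238042
  E ⇒ keep positive
Point 3:
  Latitude: 42° + 34/60 + 55.7/3600 = 42 + 0.566667 + 0.015472 = 42.582139
  N ⇒ keep positive
  λ: 17′ + 29.2″ = 17.48667′; 118 + 17.48667/60 = 118.291444
  E ⇒ keep positive
Point 4:
  Latitude: split at 2 digits → 26° and 37.8404′; 26 + 37.8404/60 = 26.630673
  N ⇒ keep positive
  λ: split at 3 digits → 024° and 44.5714′; 24 + 44.5714/60 = 24.742857
  E ⇒ keep positive
Point 5:
  φ: 35° + 53/60 + 3.05/3600 = 35 + 0.883333 + 0.000847 = 35.884181
  N ⇒ keep positive
  λ: 53 + 42/60 + 0.9/3600 = 53.700250
  E → positive
Point 6:
  Lat: 54′ + 40.9″ = 54.68167′; 44 + 54.68167/60 = 44.911361
  N → positive
  λ: 59 + 45/60 + 12/3600 = 59.753333
  W → negative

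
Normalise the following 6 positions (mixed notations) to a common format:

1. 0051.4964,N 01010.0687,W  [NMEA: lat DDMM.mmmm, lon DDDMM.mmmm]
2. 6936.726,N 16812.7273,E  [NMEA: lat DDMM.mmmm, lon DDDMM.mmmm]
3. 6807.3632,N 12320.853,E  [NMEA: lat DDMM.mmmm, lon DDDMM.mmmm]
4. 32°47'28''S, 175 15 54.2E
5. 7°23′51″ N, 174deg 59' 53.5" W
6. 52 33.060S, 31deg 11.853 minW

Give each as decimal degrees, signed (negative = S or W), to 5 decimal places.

1. 0.85827, -10.16781
2. 69.61210, 168.21212
3. 68.12272, 123.34755
4. -32.79111, 175.26506
5. 7.39750, -174.99819
6. -52.55100, -31.19755

Point 1:
  Lat: split at 2 digits → 00° and 51.4964′; 0 + 51.4964/60 = 0.858273
  N ⇒ keep positive
  Lon: degrees = first 3 digits = 10, minutes = 10.0687; 10 + 10.0687/60 = 10.167812
  W ⇒ negate
Point 2:
  φ: degrees = first 2 digits = 69, minutes = 36.726; 69 + 36.726/60 = 69.612100
  N ⇒ keep positive
  λ: split at 3 digits → 168° and 12.7273′; 168 + 12.7273/60 = 168.212122
  E → positive
Point 3:
  φ: split at 2 digits → 68° and 7.3632′; 68 + 7.3632/60 = 68.122720
  N → positive
  Lon: degrees = first 3 digits = 123, minutes = 20.853; 123 + 20.853/60 = 123.347550
  E ⇒ keep positive
Point 4:
  Lat: 32 + 47/60 + 28/3600 = 32.791111
  S → negative
  Longitude: 175 + 15/60 + 54.2/3600 = 175.265056
  E → positive
Point 5:
  Lat: 7 + 23/60 + 51/3600 = 7.397500
  N → positive
  Longitude: 59′ + 53.5″ = 59.89167′; 174 + 59.89167/60 = 174.998194
  hemisphere W, so the sign is −
Point 6:
  φ: 52 + 33.06/60 = 52.551000
  hemisphere S, so the sign is −
  Longitude: 11.853′ = 0.197550°; total 31.197550
  W ⇒ negate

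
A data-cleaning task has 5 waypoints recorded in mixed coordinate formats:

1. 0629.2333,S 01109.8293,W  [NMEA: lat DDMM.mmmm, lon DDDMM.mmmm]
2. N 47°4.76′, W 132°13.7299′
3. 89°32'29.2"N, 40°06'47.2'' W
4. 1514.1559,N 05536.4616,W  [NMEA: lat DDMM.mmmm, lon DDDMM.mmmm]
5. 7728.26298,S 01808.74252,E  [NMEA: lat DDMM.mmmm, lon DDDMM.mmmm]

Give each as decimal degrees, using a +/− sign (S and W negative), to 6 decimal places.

1. -6.487222, -11.163822
2. 47.079333, -132.228832
3. 89.541444, -40.113111
4. 15.235932, -55.607693
5. -77.471050, 18.145709

Point 1:
  φ: split at 2 digits → 06° and 29.2333′; 6 + 29.2333/60 = 6.4872217
  S → negative
  Longitude: split at 3 digits → 011° and 9.8293′; 11 + 9.8293/60 = 11.1638217
  W ⇒ negate
Point 2:
  φ: 47 + 4.76/60 = 47.0793333
  N ⇒ keep positive
  Longitude: 132 + 13.7299/60 = 132.2288317
  W ⇒ negate
Point 3:
  Latitude: 89° + 32/60 + 29.2/3600 = 89 + 0.533333 + 0.008111 = 89.5414444
  N → positive
  Lon: 40° + 6/60 + 47.2/3600 = 40 + 0.100000 + 0.013111 = 40.1131111
  W ⇒ negate
Point 4:
  Latitude: degrees = first 2 digits = 15, minutes = 14.1559; 15 + 14.1559/60 = 15.2359317
  N → positive
  Lon: split at 3 digits → 055° and 36.4616′; 55 + 36.4616/60 = 55.6076933
  hemisphere W, so the sign is −
Point 5:
  Latitude: split at 2 digits → 77° and 28.26298′; 77 + 28.26298/60 = 77.4710497
  hemisphere S, so the sign is −
  Longitude: split at 3 digits → 018° and 8.74252′; 18 + 8.74252/60 = 18.1457087
  E ⇒ keep positive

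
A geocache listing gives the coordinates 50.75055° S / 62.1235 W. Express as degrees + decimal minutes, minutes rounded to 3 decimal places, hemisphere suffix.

50° 45.033′ S, 62° 7.410′ W

φ: 50° + 0.750550 × 60 = 50° 45.03300′
Lon: fractional part 0.123500 → 7.41000 minutes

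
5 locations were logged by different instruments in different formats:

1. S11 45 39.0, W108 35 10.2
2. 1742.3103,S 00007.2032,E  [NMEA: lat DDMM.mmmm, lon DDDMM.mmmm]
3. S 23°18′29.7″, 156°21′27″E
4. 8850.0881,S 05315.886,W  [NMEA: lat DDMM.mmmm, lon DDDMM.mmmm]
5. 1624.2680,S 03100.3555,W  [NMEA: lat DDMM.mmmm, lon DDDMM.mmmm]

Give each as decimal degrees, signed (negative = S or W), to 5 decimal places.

1. -11.76083, -108.58617
2. -17.70517, 0.12005
3. -23.30825, 156.35750
4. -88.83480, -53.26477
5. -16.40447, -31.00593

Point 1:
  φ: 11° + 45/60 + 39/3600 = 11 + 0.750000 + 0.010833 = 11.760833
  hemisphere S, so the sign is −
  Lon: 108 + 35/60 + 10.2/3600 = 108.586167
  hemisphere W, so the sign is −
Point 2:
  φ: split at 2 digits → 17° and 42.3103′; 17 + 42.3103/60 = 17.705172
  hemisphere S, so the sign is −
  λ: degrees = first 3 digits = 0, minutes = 7.2032; 0 + 7.2032/60 = 0.120053
  E ⇒ keep positive
Point 3:
  φ: 23° + 18/60 + 29.7/3600 = 23 + 0.300000 + 0.008250 = 23.308250
  S ⇒ negate
  Longitude: 156° + 21/60 + 27/3600 = 156 + 0.350000 + 0.007500 = 156.357500
  E ⇒ keep positive
Point 4:
  Latitude: split at 2 digits → 88° and 50.0881′; 88 + 50.0881/60 = 88.834802
  S ⇒ negate
  Lon: split at 3 digits → 053° and 15.886′; 53 + 15.886/60 = 53.264767
  hemisphere W, so the sign is −
Point 5:
  Lat: split at 2 digits → 16° and 24.268′; 16 + 24.268/60 = 16.404467
  hemisphere S, so the sign is −
  λ: split at 3 digits → 031° and 0.3555′; 31 + 0.3555/60 = 31.005925
  W ⇒ negate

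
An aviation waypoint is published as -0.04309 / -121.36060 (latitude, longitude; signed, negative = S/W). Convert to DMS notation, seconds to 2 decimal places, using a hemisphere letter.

Latitude is negative → S; |value| = 0.043090
Latitude: 0.043090° → 2.58540′; 0.58540 × 60 = 35.1240″
Longitude is negative → W; |value| = 121.360600
Lon: 0.360600 × 60 = 21.63600′ → 21′, remainder × 60 = 38.1600″

0°02′35.12″ S, 121°21′38.16″ W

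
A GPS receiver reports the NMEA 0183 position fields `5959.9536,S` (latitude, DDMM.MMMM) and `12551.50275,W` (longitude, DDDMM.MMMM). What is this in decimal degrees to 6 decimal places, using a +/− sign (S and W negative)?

Latitude: degrees = first 2 digits = 59, minutes = 59.9536; 59 + 59.9536/60 = 59.9992267
hemisphere S, so the sign is −
Lon: split at 3 digits → 125° and 51.50275′; 125 + 51.50275/60 = 125.8583792
W ⇒ negate

-59.999227, -125.858379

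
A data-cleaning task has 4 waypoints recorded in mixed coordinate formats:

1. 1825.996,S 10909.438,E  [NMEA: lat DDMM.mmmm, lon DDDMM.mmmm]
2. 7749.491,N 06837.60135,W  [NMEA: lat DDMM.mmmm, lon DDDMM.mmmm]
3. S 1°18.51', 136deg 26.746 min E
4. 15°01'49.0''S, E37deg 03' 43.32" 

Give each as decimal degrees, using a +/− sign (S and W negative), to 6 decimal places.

Point 1:
  Lat: split at 2 digits → 18° and 25.996′; 18 + 25.996/60 = 18.4332667
  S → negative
  Lon: degrees = first 3 digits = 109, minutes = 9.438; 109 + 9.438/60 = 109.1573000
  E → positive
Point 2:
  Lat: degrees = first 2 digits = 77, minutes = 49.491; 77 + 49.491/60 = 77.8248500
  N ⇒ keep positive
  λ: degrees = first 3 digits = 68, minutes = 37.60135; 68 + 37.60135/60 = 68.6266892
  W → negative
Point 3:
  φ: 1 + 18.51/60 = 1.3085000
  S ⇒ negate
  λ: 26.746′ = 0.445767°; total 136.4457667
  E ⇒ keep positive
Point 4:
  Latitude: 15 + 1/60 + 49/3600 = 15.0302778
  S ⇒ negate
  Lon: 37 + 3/60 + 43.32/3600 = 37.0620333
  E ⇒ keep positive

1. -18.433267, 109.157300
2. 77.824850, -68.626689
3. -1.308500, 136.445767
4. -15.030278, 37.062033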